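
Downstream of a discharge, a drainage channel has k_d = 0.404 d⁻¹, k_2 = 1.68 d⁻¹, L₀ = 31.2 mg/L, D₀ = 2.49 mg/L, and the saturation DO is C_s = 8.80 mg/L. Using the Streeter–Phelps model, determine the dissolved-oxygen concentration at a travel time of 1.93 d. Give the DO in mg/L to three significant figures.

k_d L₀/(k_2−k_d) = 0.404×31.2/(1.68−0.404) = 12.60/1.276 = 9.878 mg/L.
e^(−k_d t) = e^(−0.404×1.930) = 0.4585; e^(−k_2 t) = e^(−1.68×1.930) = 0.03907.
D = 9.878 × (0.4585 − 0.03907) + 2.49 × 0.03907 = 4.144 + 0.09728 = 4.241 mg/L.
DO = C_s − D = 8.80 − 4.241 = 4.559 mg/L.

DO ≈ 4.56 mg/L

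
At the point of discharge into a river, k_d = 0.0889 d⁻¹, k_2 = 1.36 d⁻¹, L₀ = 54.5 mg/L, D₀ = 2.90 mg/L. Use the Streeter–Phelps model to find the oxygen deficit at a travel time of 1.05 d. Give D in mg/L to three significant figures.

D ≈ 3.25 mg/L

k_d L₀/(k_2−k_d) = 0.0889×54.5/(1.36−0.0889) = 4.845/1.271 = 3.812 mg/L.
e^(−k_d t) = e^(−0.0889×1.050) = 0.9109; e^(−k_2 t) = e^(−1.36×1.050) = 0.2398.
D = 3.812 × (0.9109 − 0.2398) + 2.90 × 0.2398 = 2.558 + 0.6954 = 3.253 mg/L.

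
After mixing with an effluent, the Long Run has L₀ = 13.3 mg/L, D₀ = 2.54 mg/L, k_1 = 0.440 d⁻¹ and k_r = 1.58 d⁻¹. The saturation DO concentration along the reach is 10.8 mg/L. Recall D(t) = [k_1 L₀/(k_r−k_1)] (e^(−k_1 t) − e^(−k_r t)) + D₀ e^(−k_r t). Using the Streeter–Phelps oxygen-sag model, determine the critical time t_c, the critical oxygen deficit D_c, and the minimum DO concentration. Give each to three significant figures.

With k_r/k_1 = 3.591 and 1 − D₀(k_r−k_1)/(k_1 L₀) = 0.5052,
t_c = ln(3.591 × 0.5052) / (1.58 − 0.440) = ln(1.814) / 1.140 = 0.5956/1.140 = 0.5225 d.
L(t_c) = L₀ e^(−k_1 t_c) = 13.3 × 0.7946 = 10.57 mg/L, and at the critical point k_r D_c = k_1 L, so D_c = (0.440/1.58) × 10.57 = 2.943 mg/L.
Minimum DO = C_s − D_c = 10.8 − 2.943 = 7.857 mg/L.

t_c ≈ 0.522 d; D_c ≈ 2.94 mg/L; min DO ≈ 7.86 mg/L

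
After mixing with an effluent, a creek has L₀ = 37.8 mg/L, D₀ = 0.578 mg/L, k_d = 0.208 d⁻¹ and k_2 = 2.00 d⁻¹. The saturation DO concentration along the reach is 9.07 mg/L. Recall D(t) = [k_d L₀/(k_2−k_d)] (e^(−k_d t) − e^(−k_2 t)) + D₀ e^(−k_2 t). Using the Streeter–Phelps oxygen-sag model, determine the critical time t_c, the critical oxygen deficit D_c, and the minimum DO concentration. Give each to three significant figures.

t_c ≈ 1.18 d; D_c ≈ 3.07 mg/L; min DO ≈ 6.00 mg/L

At the critical point dD/dt = 0, so k_d L₀ e^(−k_d t) = k_2 D. Substituting D(t) from the Streeter–Phelps equation and solving for t gives
t_c = ln[(k_2/k_d)(1 − D₀(k_2−k_d)/(k_d L₀))] / (k_2−k_d).
Here k_2−k_d = 1.792 d⁻¹ and 1 − D₀(k_2−k_d)/(k_d L₀) = 1 − 0.578×1.792/(0.208×37.8) = 0.8683, so
t_c = ln(9.615 × 0.8683) / 1.792 = 2.122 / 1.792 = 1.184 d.
D_c = (k_d/k_2) L₀ e^(−k_d t_c) = (0.208/2.00) × 37.8 × e^(−0.208×1.184) = 0.1040 × 37.8 × 0.7817 = 3.073 mg/L.
Minimum DO = C_s − D_c = 9.07 − 3.073 = 5.997 mg/L.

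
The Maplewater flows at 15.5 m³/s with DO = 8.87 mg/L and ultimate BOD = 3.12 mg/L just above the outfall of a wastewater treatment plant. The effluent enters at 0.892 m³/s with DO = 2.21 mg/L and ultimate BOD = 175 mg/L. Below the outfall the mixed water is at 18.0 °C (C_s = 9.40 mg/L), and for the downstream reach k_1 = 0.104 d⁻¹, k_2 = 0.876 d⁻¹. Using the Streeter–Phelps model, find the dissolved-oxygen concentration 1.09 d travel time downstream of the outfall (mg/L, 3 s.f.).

DO ≈ 8.20 mg/L

Mixed DO = (15.5×8.87 + 0.892×2.21)/(15.5+0.892) = 139.5/16.39 = 8.508 mg/L.
Mixed L₀ = (15.5×3.12 + 0.892×175)/(16.39) = 204.5/16.39 = 12.47 mg/L.
Initial deficit D₀ = C_s − DO₀ = 9.40 − 8.508 = 0.8924 mg/L.
D(1.09) = [0.104×12.47/(0.876−0.104)](e^(−0.104×1.09) − e^(−0.876×1.09)) + 0.8924 e^(−0.876×1.09)
= 1.680 × (0.8928 − 0.3849) + 0.8924 × 0.3849 = 1.197 mg/L.
DO = 9.40 − 1.197 = 8.203 mg/L.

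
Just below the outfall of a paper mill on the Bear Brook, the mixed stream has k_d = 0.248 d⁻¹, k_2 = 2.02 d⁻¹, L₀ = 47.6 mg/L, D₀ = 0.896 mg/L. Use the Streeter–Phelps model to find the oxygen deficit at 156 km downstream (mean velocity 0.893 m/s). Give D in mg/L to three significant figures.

Travel time t = x/v = 156 km / (0.893 m/s) = 156000 m / 0.893 m/s = 174700 s = 2.022 d.
k_d L₀/(k_2−k_d) = 0.248×47.6/(2.02−0.248) = 11.80/1.772 = 6.662 mg/L.
e^(−k_d t) = e^(−0.248×2.022) = 0.6057; e^(−k_2 t) = e^(−2.02×2.022) = 0.01684.
D = 6.662 × (0.6057 − 0.01684) + 0.896 × 0.01684 = 3.923 + 0.01509 = 3.938 mg/L.

D ≈ 3.94 mg/L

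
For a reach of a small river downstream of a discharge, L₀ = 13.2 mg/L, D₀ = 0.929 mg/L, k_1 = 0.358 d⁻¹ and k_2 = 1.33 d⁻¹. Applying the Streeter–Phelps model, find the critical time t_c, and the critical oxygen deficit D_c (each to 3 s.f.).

t_c ≈ 1.13 d; D_c ≈ 2.37 mg/L

With k_2/k_1 = 3.715 and 1 − D₀(k_2−k_1)/(k_1 L₀) = 0.8089,
t_c = ln(3.715 × 0.8089) / (1.33 − 0.358) = ln(3.005) / 0.9720 = 1.100/0.9720 = 1.132 d.
L(t_c) = L₀ e^(−k_1 t_c) = 13.2 × 0.6668 = 8.802 mg/L, and at the critical point k_2 D_c = k_1 L, so D_c = (0.358/1.33) × 8.802 = 2.369 mg/L.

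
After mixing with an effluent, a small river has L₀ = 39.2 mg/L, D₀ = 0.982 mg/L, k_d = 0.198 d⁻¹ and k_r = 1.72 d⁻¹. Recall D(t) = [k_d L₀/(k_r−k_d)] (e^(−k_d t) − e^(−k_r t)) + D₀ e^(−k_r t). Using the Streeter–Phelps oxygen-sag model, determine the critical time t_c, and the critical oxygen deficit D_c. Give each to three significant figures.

With k_r/k_d = 8.687 and 1 − D₀(k_r−k_d)/(k_d L₀) = 0.8074,
t_c = ln(8.687 × 0.8074) / (1.72 − 0.198) = ln(7.014) / 1.522 = 1.948/1.522 = 1.280 d.
L(t_c) = L₀ e^(−k_d t_c) = 39.2 × 0.7762 = 30.43 mg/L, and at the critical point k_r D_c = k_d L, so D_c = (0.198/1.72) × 30.43 = 3.502 mg/L.

t_c ≈ 1.28 d; D_c ≈ 3.50 mg/L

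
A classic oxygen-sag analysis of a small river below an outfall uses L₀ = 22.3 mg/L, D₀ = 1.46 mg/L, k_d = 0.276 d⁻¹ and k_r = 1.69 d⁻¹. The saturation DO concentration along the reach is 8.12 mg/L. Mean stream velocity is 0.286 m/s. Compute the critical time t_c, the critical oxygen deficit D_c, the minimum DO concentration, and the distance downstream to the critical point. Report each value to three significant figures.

t_c ≈ 0.993 d; D_c ≈ 2.77 mg/L; min DO ≈ 5.35 mg/L; x_c ≈ 24.5 km

At the critical point dD/dt = 0, so k_d L₀ e^(−k_d t) = k_r D. Substituting D(t) from the Streeter–Phelps equation and solving for t gives
t_c = ln[(k_r/k_d)(1 − D₀(k_r−k_d)/(k_d L₀))] / (k_r−k_d).
Here k_r−k_d = 1.414 d⁻¹ and 1 − D₀(k_r−k_d)/(k_d L₀) = 1 − 1.46×1.414/(0.276×22.3) = 0.6646, so
t_c = ln(6.123 × 0.6646) / 1.414 = 1.403 / 1.414 = 0.9926 d.
L(t_c) = L₀ e^(−k_d t_c) = 22.3 × 0.7604 = 16.96 mg/L, and at the critical point k_r D_c = k_d L, so D_c = (0.276/1.69) × 16.96 = 2.769 mg/L.
Minimum DO = C_s − D_c = 8.12 − 2.769 = 5.351 mg/L.
x_c = v t_c = 0.286 m/s × 0.9926 d × 86400 s/d = 24530 m ≈ 24.5 km.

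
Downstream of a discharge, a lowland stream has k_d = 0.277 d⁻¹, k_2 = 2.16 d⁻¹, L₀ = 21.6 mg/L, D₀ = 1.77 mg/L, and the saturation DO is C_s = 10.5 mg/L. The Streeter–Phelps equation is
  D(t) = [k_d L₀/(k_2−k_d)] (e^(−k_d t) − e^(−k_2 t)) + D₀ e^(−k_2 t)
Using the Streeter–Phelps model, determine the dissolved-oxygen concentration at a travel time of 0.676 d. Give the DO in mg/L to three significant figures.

k_d L₀/(k_2−k_d) = 0.277×21.6/(2.16−0.277) = 5.983/1.883 = 3.177 mg/L.
e^(−k_d t) = e^(−0.277×0.6760) = 0.8292; e^(−k_2 t) = e^(−2.16×0.6760) = 0.2322.
D = 3.177 × (0.8292 − 0.2322) + 1.77 × 0.2322 = 1.897 + 0.4110 = 2.308 mg/L.
DO = C_s − D = 10.5 − 2.308 = 8.192 mg/L.

DO ≈ 8.19 mg/L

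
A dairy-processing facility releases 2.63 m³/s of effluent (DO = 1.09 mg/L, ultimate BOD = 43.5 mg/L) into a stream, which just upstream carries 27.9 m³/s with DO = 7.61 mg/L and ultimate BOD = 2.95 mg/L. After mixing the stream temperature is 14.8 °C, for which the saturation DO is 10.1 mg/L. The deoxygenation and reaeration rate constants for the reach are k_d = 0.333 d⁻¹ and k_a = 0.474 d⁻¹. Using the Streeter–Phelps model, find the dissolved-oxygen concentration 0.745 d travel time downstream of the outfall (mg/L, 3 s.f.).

Mixed DO = (27.9×7.61 + 2.63×1.09)/(27.9+2.63) = 215.2/30.53 = 7.048 mg/L.
Mixed L₀ = (27.9×2.95 + 2.63×43.5)/(30.53) = 196.7/30.53 = 6.443 mg/L.
Initial deficit D₀ = C_s − DO₀ = 10.1 − 7.048 = 3.052 mg/L.
D(0.745) = [0.333×6.443/(0.474−0.333)](e^(−0.333×0.745) − e^(−0.474×0.745)) + 3.052 e^(−0.474×0.745)
= 15.22 × (0.7803 − 0.7025) + 3.052 × 0.7025 = 3.328 mg/L.
DO = 10.1 − 3.328 = 6.772 mg/L.

DO ≈ 6.77 mg/L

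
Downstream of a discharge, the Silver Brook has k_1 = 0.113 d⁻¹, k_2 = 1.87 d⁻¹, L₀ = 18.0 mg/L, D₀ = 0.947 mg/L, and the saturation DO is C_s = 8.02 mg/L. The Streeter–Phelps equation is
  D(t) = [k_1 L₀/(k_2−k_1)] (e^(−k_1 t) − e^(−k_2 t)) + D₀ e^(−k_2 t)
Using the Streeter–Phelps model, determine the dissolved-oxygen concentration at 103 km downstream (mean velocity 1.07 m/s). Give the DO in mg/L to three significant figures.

Travel time t = x/v = 103 km / (1.07 m/s) = 103000 m / 1.07 m/s = 96260 s = 1.114 d.
k_1 L₀/(k_2−k_1) = 0.113×18.0/(1.87−0.113) = 2.034/1.757 = 1.158 mg/L.
e^(−k_1 t) = e^(−0.113×1.114) = 0.8817; e^(−k_2 t) = e^(−1.87×1.114) = 0.1245.
D = 1.158 × (0.8817 − 0.1245) + 0.947 × 0.1245 = 0.8766 + 0.1179 = 0.9945 mg/L.
DO = C_s − D = 8.02 − 0.9945 = 7.026 mg/L.

DO ≈ 7.03 mg/L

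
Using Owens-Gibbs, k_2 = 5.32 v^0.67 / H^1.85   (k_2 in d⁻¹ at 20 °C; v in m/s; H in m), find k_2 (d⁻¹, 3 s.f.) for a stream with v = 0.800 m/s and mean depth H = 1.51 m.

k_2 ≈ 2.14 d⁻¹

k_2 = 5.32 × 0.800^0.67 / 1.51^1.85 = 5.32 × 0.8611 / 2.143 = 2.137 d⁻¹.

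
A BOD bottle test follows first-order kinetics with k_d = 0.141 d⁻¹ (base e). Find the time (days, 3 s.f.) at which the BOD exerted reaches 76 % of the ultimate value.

t ≈ 10.1 d

y/L₀ = 1 − e^(−k_d t) = 0.76 ⇒ e^(−k_d t) = 0.240
t = −ln(0.240) / 0.141 = 1.427 / 0.141 = 10.12 d.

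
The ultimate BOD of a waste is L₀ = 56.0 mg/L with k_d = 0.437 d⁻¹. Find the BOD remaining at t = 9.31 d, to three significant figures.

L_t = L₀ e^(−k_d t) = 56.0 × e^(−0.437×9.31) = 56.0 × 0.01710 = 0.9578 mg/L.

L ≈ 0.958 mg/L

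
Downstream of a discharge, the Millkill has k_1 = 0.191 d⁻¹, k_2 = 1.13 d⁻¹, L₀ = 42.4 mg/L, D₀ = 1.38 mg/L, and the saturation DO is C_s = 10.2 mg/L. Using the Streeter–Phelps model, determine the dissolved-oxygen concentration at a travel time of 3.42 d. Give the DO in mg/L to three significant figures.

DO ≈ 5.86 mg/L

k_1 L₀/(k_2−k_1) = 0.191×42.4/(1.13−0.191) = 8.098/0.9390 = 8.624 mg/L.
e^(−k_1 t) = e^(−0.191×3.420) = 0.5204; e^(−k_2 t) = e^(−1.13×3.420) = 0.02097.
D = 8.624 × (0.5204 − 0.02097) + 1.38 × 0.02097 = 4.307 + 0.02894 = 4.336 mg/L.
DO = C_s − D = 10.2 − 4.336 = 5.864 mg/L.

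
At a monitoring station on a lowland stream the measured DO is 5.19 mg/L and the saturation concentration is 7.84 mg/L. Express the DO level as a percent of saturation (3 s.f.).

66.2 % saturation

% saturation = C/C_s × 100 = 5.19/7.84 × 100 = 66.2 %.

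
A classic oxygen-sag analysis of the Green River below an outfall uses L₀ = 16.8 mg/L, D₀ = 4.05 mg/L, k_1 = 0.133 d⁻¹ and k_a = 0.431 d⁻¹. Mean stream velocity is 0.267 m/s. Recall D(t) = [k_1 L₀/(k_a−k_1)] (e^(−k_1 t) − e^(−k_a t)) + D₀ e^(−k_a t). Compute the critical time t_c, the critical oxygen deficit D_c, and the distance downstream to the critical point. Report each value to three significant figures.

t_c = [1/(k_a−k_1)] ln[(k_a/k_1)(1 − D₀(k_a−k_1)/(k_1 L₀))]
= [1/(0.431−0.133)] ln[(0.431/0.133)(1 − 4.05×0.2980/(0.133×16.8))]
= (1/0.2980) ln[3.241 × 0.4599] = 3.356 × ln(1.490) = 3.356 × 0.3989 = 1.339 d.
D_c = (k_1/k_a) L₀ e^(−k_1 t_c) = (0.133/0.431) × 16.8 × e^(−0.133×1.339) = 0.3086 × 16.8 × 0.8369 = 4.339 mg/L.
x_c = v t_c = 0.267 m/s × 1.339 d × 86400 s/d = 30880 m ≈ 30.9 km.

t_c ≈ 1.34 d; D_c ≈ 4.34 mg/L; x_c ≈ 30.9 km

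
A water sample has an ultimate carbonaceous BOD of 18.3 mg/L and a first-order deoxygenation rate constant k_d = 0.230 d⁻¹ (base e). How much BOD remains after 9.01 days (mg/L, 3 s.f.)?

L ≈ 2.30 mg/L

L_t = L₀ e^(−k_d t) = 18.3 × e^(−0.230×9.01) = 18.3 × 0.1259 = 2.304 mg/L.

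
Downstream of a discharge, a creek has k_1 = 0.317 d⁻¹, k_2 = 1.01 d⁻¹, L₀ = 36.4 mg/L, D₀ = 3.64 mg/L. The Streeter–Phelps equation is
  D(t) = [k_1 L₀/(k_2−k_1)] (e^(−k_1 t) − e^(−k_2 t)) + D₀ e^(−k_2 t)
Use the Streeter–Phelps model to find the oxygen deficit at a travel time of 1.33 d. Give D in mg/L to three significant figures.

D ≈ 7.53 mg/L

k_1 L₀/(k_2−k_1) = 0.317×36.4/(1.01−0.317) = 11.54/0.6930 = 16.65 mg/L.
e^(−k_1 t) = e^(−0.317×1.330) = 0.6560; e^(−k_2 t) = e^(−1.01×1.330) = 0.2610.
D = 16.65 × (0.6560 − 0.2610) + 3.64 × 0.2610 = 6.577 + 0.9500 = 7.527 mg/L.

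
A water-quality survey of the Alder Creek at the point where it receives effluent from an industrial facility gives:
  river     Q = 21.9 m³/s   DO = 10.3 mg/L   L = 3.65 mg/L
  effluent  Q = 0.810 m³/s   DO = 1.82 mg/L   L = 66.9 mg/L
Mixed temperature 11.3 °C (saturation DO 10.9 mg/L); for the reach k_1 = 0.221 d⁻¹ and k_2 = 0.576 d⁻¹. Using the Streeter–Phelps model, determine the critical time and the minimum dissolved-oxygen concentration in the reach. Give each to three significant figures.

t_c ≈ 1.91 d; minimum DO ≈ 9.41 mg/L

Mixed DO = (21.9×10.3 + 0.810×1.82)/(21.9+0.810) = 227.0/22.71 = 9.998 mg/L.
Mixed L₀ = (21.9×3.65 + 0.810×66.9)/(22.71) = 134.1/22.71 = 5.906 mg/L.
Initial deficit D₀ = C_s − DO₀ = 10.9 − 9.998 = 0.9025 mg/L.
t_c = (1/0.3550) ln[(0.576/0.221)(1 − 0.9025×0.3550/(0.221×5.906))] = 2.817 × ln(1.967) = 1.905 d.
D_c = (0.221/0.576) × 5.906 × e^(−0.221×1.905) = 0.3837 × 5.906 × 0.6564 = 1.487 mg/L.
Minimum DO = 10.9 − 1.487 = 9.413 mg/L.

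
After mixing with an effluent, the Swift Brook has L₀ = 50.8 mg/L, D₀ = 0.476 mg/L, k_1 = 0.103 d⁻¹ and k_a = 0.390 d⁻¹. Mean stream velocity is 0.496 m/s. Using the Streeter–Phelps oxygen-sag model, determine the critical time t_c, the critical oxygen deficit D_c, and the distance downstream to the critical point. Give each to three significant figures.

At the critical point dD/dt = 0, so k_1 L₀ e^(−k_1 t) = k_a D. Substituting D(t) from the Streeter–Phelps equation and solving for t gives
t_c = ln[(k_a/k_1)(1 − D₀(k_a−k_1)/(k_1 L₀))] / (k_a−k_1).
Here k_a−k_1 = 0.2870 d⁻¹ and 1 − D₀(k_a−k_1)/(k_1 L₀) = 1 − 0.476×0.2870/(0.103×50.8) = 0.9739, so
t_c = ln(3.786 × 0.9739) / 0.2870 = 1.305 / 0.2870 = 4.547 d.
L(t_c) = L₀ e^(−k_1 t_c) = 50.8 × 0.6260 = 31.80 mg/L, and at the critical point k_a D_c = k_1 L, so D_c = (0.103/0.390) × 31.80 = 8.399 mg/L.
x_c = v t_c = 0.496 m/s × 4.547 d × 86400 s/d = 194900 m ≈ 195 km.

t_c ≈ 4.55 d; D_c ≈ 8.40 mg/L; x_c ≈ 195 km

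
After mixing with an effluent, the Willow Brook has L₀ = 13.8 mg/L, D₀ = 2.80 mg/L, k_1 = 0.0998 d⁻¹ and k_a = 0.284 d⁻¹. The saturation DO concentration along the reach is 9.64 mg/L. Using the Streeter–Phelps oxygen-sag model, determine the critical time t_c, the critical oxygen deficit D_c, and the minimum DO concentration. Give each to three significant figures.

t_c ≈ 3.13 d; D_c ≈ 3.55 mg/L; min DO ≈ 6.09 mg/L

t_c = [1/(k_a−k_1)] ln[(k_a/k_1)(1 − D₀(k_a−k_1)/(k_1 L₀))]
= [1/(0.284−0.0998)] ln[(0.284/0.0998)(1 − 2.80×0.1842/(0.0998×13.8))]
= (1/0.1842) ln[2.846 × 0.6255] = 5.429 × ln(1.780) = 5.429 × 0.5766 = 3.130 d.
D_c = (k_1/k_a) L₀ e^(−k_1 t_c) = (0.0998/0.284) × 13.8 × e^(−0.0998×3.130) = 0.3514 × 13.8 × 0.7317 = 3.548 mg/L.
Minimum DO = C_s − D_c = 9.64 − 3.548 = 6.092 mg/L.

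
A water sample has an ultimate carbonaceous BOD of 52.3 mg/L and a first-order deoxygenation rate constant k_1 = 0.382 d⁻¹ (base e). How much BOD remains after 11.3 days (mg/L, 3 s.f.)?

L_t = L₀ e^(−k_1 t) = 52.3 × e^(−0.382×11.3) = 52.3 × 0.01335 = 0.6980 mg/L.

L ≈ 0.698 mg/L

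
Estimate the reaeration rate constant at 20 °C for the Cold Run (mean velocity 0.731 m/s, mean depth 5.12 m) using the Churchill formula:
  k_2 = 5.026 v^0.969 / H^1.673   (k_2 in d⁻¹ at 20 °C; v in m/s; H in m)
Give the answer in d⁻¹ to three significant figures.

k_2 ≈ 0.241 d⁻¹

k_2 = 5.026 × 0.731^0.969 / 5.12^1.673 = 5.026 × 0.7381 / 15.37 = 0.2414 d⁻¹.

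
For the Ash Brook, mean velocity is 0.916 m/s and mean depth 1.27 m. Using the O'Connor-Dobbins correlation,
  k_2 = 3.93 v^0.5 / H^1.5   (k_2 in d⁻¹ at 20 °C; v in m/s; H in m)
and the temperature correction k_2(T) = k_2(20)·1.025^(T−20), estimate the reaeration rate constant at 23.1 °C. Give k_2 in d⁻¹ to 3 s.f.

k_2(20) = 3.93 × 0.916^0.5 / 1.27^1.5 = 3.93 × 0.9571 / 1.431 = 2.628 d⁻¹.
k_2(23.1) = 2.628 × 1.025^(23.1−20) = 2.628 × 1.080 = 2.837 d⁻¹.

k_2 ≈ 2.84 d⁻¹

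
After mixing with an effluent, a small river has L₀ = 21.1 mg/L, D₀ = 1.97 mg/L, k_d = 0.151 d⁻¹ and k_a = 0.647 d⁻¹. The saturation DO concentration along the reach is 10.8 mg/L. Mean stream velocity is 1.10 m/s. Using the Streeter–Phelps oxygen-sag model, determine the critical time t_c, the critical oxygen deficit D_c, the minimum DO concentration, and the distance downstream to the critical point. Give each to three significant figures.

At the critical point dD/dt = 0, so k_d L₀ e^(−k_d t) = k_a D. Substituting D(t) from the Streeter–Phelps equation and solving for t gives
t_c = ln[(k_a/k_d)(1 − D₀(k_a−k_d)/(k_d L₀))] / (k_a−k_d).
Here k_a−k_d = 0.4960 d⁻¹ and 1 − D₀(k_a−k_d)/(k_d L₀) = 1 − 1.97×0.4960/(0.151×21.1) = 0.6933, so
t_c = ln(4.285 × 0.6933) / 0.4960 = 1.089 / 0.4960 = 2.195 d.
D_c = (k_d/k_a) L₀ e^(−k_d t_c) = (0.151/0.647) × 21.1 × e^(−0.151×2.195) = 0.2334 × 21.1 × 0.7179 = 3.535 mg/L.
Minimum DO = C_s − D_c = 10.8 − 3.535 = 7.265 mg/L.
x_c = v t_c = 1.10 m/s × 2.195 d × 86400 s/d = 208600 m ≈ 209 km.

t_c ≈ 2.20 d; D_c ≈ 3.54 mg/L; min DO ≈ 7.26 mg/L; x_c ≈ 209 km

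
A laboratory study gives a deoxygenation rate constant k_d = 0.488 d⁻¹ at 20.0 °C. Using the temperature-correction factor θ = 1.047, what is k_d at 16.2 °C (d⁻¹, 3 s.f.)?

k_d(T₂) = k_d(T₁) · θ^(T₂−T₁) = 0.488 × 1.047^(16.2−20.0)
= 0.488 × 1.047^-3.80 = 0.488 × 0.8399 = 0.4098 d⁻¹.

k_d ≈ 0.410 d⁻¹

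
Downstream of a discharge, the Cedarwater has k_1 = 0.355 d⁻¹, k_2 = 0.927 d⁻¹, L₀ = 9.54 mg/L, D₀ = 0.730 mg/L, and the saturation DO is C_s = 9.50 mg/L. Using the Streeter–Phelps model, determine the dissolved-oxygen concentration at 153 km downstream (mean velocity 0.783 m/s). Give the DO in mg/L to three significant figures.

DO ≈ 7.49 mg/L

Travel time t = x/v = 153 km / (0.783 m/s) = 153000 m / 0.783 m/s = 195400 s = 2.262 d.
k_1 L₀/(k_2−k_1) = 0.355×9.54/(0.927−0.355) = 3.387/0.5720 = 5.921 mg/L.
e^(−k_1 t) = e^(−0.355×2.262) = 0.4480; e^(−k_2 t) = e^(−0.927×2.262) = 0.1229.
D = 5.921 × (0.4480 − 0.1229) + 0.730 × 0.1229 = 1.925 + 0.08971 = 2.015 mg/L.
DO = C_s − D = 9.50 − 2.015 = 7.485 mg/L.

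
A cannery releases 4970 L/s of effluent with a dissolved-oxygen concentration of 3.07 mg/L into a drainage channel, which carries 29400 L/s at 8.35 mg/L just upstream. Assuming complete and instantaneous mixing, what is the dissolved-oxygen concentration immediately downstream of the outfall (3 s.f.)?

7.59 mg/L

Flow-weighted mixing: C = (Q_r C_r + Q_w C_w)/(Q_r + Q_w)
= (29400×8.35 + 4970×3.07)/(29400 + 4970) = 260700/34370 = 7.586 mg/L.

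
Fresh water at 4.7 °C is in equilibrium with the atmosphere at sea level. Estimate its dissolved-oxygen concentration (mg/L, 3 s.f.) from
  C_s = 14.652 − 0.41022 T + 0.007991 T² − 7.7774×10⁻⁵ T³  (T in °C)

C_s ≈ 12.9 mg/L

C_s = 14.652 − 0.41022×4.7 + 0.007991×4.7² − 7.7774×10⁻⁵×4.7³ = 12.89 mg/L.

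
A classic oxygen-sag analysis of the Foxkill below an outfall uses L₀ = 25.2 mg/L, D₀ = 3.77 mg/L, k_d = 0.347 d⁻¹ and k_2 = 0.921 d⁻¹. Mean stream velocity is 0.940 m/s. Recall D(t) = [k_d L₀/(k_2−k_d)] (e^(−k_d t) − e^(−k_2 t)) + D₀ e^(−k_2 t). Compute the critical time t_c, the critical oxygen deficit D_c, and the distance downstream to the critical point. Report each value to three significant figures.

With k_2/k_d = 2.654 and 1 − D₀(k_2−k_d)/(k_d L₀) = 0.7525,
t_c = ln(2.654 × 0.7525) / (0.921 − 0.347) = ln(1.997) / 0.5740 = 0.6918/0.5740 = 1.205 d.
D_c = (k_d/k_2) L₀ e^(−k_d t_c) = (0.347/0.921) × 25.2 × e^(−0.347×1.205) = 0.3768 × 25.2 × 0.6582 = 6.249 mg/L.
x_c = v t_c = 0.940 m/s × 1.205 d × 86400 s/d = 97890 m ≈ 97.9 km.

t_c ≈ 1.21 d; D_c ≈ 6.25 mg/L; x_c ≈ 97.9 km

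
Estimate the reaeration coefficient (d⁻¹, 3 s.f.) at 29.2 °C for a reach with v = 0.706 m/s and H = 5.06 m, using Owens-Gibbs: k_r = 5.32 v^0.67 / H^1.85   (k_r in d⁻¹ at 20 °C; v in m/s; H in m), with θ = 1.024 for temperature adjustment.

k_r(20) = 5.32 × 0.706^0.67 / 5.06^1.85 = 5.32 × 0.7920 / 20.08 = 0.2099 d⁻¹.
k_r(29.2) = 0.2099 × 1.024^(29.2−20) = 0.2099 × 1.244 = 0.2610 d⁻¹.

k_r ≈ 0.261 d⁻¹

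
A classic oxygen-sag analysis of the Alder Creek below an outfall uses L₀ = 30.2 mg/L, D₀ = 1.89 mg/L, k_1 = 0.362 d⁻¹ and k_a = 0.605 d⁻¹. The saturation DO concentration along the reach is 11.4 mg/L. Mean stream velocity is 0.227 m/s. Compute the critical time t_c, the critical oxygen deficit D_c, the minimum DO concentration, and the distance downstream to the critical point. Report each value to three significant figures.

t_c ≈ 1.94 d; D_c ≈ 8.96 mg/L; min DO ≈ 2.44 mg/L; x_c ≈ 38.0 km

At the critical point dD/dt = 0, so k_1 L₀ e^(−k_1 t) = k_a D. Substituting D(t) from the Streeter–Phelps equation and solving for t gives
t_c = ln[(k_a/k_1)(1 − D₀(k_a−k_1)/(k_1 L₀))] / (k_a−k_1).
Here k_a−k_1 = 0.2430 d⁻¹ and 1 − D₀(k_a−k_1)/(k_1 L₀) = 1 − 1.89×0.2430/(0.362×30.2) = 0.9580, so
t_c = ln(1.671 × 0.9580) / 0.2430 = 0.4707 / 0.2430 = 1.937 d.
D_c = (k_1/k_a) L₀ e^(−k_1 t_c) = (0.362/0.605) × 30.2 × e^(−0.362×1.937) = 0.5983 × 30.2 × 0.4960 = 8.963 mg/L.
Minimum DO = C_s − D_c = 11.4 − 8.963 = 2.437 mg/L.
x_c = v t_c = 0.227 m/s × 1.937 d × 86400 s/d = 37990 m ≈ 38.0 km.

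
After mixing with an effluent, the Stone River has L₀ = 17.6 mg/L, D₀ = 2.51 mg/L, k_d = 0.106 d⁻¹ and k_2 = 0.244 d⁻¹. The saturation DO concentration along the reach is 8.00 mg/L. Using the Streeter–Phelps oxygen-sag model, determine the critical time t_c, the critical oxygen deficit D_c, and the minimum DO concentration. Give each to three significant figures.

t_c ≈ 4.55 d; D_c ≈ 4.72 mg/L; min DO ≈ 3.28 mg/L

t_c = [1/(k_2−k_d)] ln[(k_2/k_d)(1 − D₀(k_2−k_d)/(k_d L₀))]
= [1/(0.244−0.106)] ln[(0.244/0.106)(1 − 2.51×0.1380/(0.106×17.6))]
= (1/0.1380) ln[2.302 × 0.8143] = 7.246 × ln(1.875) = 7.246 × 0.6283 = 4.553 d.
D_c = (k_d/k_2) L₀ e^(−k_d t_c) = (0.106/0.244) × 17.6 × e^(−0.106×4.553) = 0.4344 × 17.6 × 0.6172 = 4.719 mg/L.
Minimum DO = C_s − D_c = 8.00 − 4.719 = 3.281 mg/L.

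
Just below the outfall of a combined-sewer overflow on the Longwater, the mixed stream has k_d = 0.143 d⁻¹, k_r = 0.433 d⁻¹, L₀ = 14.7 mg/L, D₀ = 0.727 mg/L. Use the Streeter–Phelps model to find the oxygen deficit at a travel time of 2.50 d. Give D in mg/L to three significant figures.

k_d L₀/(k_r−k_d) = 0.143×14.7/(0.433−0.143) = 2.102/0.2900 = 7.249 mg/L.
e^(−k_d t) = e^(−0.143×2.500) = 0.6994; e^(−k_r t) = e^(−0.433×2.500) = 0.3387.
D = 7.249 × (0.6994 − 0.3387) + 0.727 × 0.3387 = 2.614 + 0.2463 = 2.861 mg/L.

D ≈ 2.86 mg/L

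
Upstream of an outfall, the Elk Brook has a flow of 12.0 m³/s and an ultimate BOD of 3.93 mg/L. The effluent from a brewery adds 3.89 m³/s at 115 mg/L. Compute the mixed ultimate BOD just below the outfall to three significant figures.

Flow-weighted mixing: C = (Q_r C_r + Q_w C_w)/(Q_r + Q_w)
= (12.0×3.93 + 3.89×115)/(12.0 + 3.89) = 494.5/15.89 = 31.12 mg/L.

31.1 mg/L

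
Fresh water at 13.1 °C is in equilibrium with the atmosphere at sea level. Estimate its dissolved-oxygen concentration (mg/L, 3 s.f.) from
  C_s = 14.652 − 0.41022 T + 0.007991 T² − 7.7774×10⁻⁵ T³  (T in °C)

C_s ≈ 10.5 mg/L

C_s = 14.652 − 0.41022×13.1 + 0.007991×13.1² − 7.7774×10⁻⁵×13.1³ = 10.47 mg/L.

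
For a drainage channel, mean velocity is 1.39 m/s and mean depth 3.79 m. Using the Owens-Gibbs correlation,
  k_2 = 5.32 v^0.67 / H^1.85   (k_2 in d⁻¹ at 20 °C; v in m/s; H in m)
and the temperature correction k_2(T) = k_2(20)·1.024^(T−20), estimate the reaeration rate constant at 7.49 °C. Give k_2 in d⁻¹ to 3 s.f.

k_2(20) = 5.32 × 1.39^0.67 / 3.79^1.85 = 5.32 × 1.247 / 11.76 = 0.5640 d⁻¹.
k_2(7.49) = 0.5640 × 1.024^(7.49−20) = 0.5640 × 0.7433 = 0.4192 d⁻¹.

k_2 ≈ 0.419 d⁻¹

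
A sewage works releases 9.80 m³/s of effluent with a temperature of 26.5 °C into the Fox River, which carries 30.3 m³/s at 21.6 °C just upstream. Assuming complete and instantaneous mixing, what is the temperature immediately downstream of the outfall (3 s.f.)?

Flow-weighted mixing: C = (Q_r C_r + Q_w C_w)/(Q_r + Q_w)
= (30.3×21.6 + 9.80×26.5)/(30.3 + 9.80) = 914.2/40.10 = 22.80 °C.

22.8 °C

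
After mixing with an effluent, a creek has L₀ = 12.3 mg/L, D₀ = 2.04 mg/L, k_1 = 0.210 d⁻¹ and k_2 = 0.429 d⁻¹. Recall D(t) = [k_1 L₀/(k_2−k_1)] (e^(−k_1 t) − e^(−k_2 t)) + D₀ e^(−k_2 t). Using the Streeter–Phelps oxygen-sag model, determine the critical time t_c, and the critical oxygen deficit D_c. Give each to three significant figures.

t_c ≈ 2.39 d; D_c ≈ 3.64 mg/L

With k_2/k_1 = 2.043 and 1 − D₀(k_2−k_1)/(k_1 L₀) = 0.8270,
t_c = ln(2.043 × 0.8270) / (0.429 − 0.210) = ln(1.690) / 0.2190 = 0.5244/0.2190 = 2.395 d.
D_c = (k_1/k_2) L₀ e^(−k_1 t_c) = (0.210/0.429) × 12.3 × e^(−0.210×2.395) = 0.4895 × 12.3 × 0.6048 = 3.641 mg/L.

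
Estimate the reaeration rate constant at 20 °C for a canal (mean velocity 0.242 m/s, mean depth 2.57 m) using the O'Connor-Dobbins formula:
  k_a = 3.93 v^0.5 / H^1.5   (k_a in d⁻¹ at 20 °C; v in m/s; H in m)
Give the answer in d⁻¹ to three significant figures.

k_a ≈ 0.469 d⁻¹

k_a = 3.93 × 0.242^0.5 / 2.57^1.5 = 3.93 × 0.4919 / 4.120 = 0.4692 d⁻¹.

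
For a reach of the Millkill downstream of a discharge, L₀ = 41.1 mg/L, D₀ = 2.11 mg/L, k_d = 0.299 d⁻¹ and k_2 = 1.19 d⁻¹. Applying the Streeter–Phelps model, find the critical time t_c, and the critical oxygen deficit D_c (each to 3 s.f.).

At the critical point dD/dt = 0, so k_d L₀ e^(−k_d t) = k_2 D. Substituting D(t) from the Streeter–Phelps equation and solving for t gives
t_c = ln[(k_2/k_d)(1 − D₀(k_2−k_d)/(k_d L₀))] / (k_2−k_d).
Here k_2−k_d = 0.8910 d⁻¹ and 1 − D₀(k_2−k_d)/(k_d L₀) = 1 − 2.11×0.8910/(0.299×41.1) = 0.8470, so
t_c = ln(3.980 × 0.8470) / 0.8910 = 1.215 / 0.8910 = 1.364 d.
L(t_c) = L₀ e^(−k_d t_c) = 41.1 × 0.6651 = 27.34 mg/L, and at the critical point k_2 D_c = k_d L, so D_c = (0.299/1.19) × 27.34 = 6.868 mg/L.

t_c ≈ 1.36 d; D_c ≈ 6.87 mg/L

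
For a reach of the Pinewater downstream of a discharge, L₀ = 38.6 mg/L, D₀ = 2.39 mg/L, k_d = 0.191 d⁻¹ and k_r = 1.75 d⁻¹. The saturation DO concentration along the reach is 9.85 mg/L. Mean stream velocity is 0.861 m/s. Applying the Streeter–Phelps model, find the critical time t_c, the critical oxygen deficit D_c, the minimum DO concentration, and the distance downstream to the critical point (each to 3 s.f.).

With k_r/k_d = 9.162 and 1 − D₀(k_r−k_d)/(k_d L₀) = 0.4946,
t_c = ln(9.162 × 0.4946) / (1.75 − 0.191) = ln(4.532) / 1.559 = 1.511/1.559 = 0.9693 d.
D_c = (k_d/k_r) L₀ e^(−k_d t_c) = (0.191/1.75) × 38.6 × e^(−0.191×0.9693) = 0.1091 × 38.6 × 0.8310 = 3.501 mg/L.
Minimum DO = C_s − D_c = 9.85 − 3.501 = 6.349 mg/L.
x_c = v t_c = 0.861 m/s × 0.9693 d × 86400 s/d = 72110 m ≈ 72.1 km.

t_c ≈ 0.969 d; D_c ≈ 3.50 mg/L; min DO ≈ 6.35 mg/L; x_c ≈ 72.1 km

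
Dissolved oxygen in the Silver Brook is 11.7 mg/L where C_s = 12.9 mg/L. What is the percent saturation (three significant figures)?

% saturation = C/C_s × 100 = 11.7/12.9 × 100 = 90.7 %.

90.7 % saturation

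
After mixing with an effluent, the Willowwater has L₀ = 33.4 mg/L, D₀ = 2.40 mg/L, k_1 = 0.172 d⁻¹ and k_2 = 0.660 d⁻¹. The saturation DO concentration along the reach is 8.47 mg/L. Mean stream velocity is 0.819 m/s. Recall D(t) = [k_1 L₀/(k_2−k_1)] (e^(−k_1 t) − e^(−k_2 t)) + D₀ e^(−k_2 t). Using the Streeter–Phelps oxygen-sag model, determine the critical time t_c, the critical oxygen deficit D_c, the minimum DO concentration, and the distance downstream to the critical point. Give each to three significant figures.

t_c = [1/(k_2−k_1)] ln[(k_2/k_1)(1 − D₀(k_2−k_1)/(k_1 L₀))]
= [1/(0.660−0.172)] ln[(0.660/0.172)(1 − 2.40×0.4880/(0.172×33.4))]
= (1/0.4880) ln[3.837 × 0.7961] = 2.049 × ln(3.055) = 2.049 × 1.117 = 2.288 d.
D_c = (k_1/k_2) L₀ e^(−k_1 t_c) = (0.172/0.660) × 33.4 × e^(−0.172×2.288) = 0.2606 × 33.4 × 0.6746 = 5.872 mg/L.
Minimum DO = C_s − D_c = 8.47 − 5.872 = 2.598 mg/L.
x_c = v t_c = 0.819 m/s × 2.288 d × 86400 s/d = 161900 m ≈ 162 km.

t_c ≈ 2.29 d; D_c ≈ 5.87 mg/L; min DO ≈ 2.60 mg/L; x_c ≈ 162 km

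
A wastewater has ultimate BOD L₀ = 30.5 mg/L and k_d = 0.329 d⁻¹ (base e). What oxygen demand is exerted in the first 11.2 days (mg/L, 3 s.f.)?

y ≈ 29.7 mg/L

y_t = L₀(1 − e^(−k_d t)) = 30.5 × (1 − e^(−0.329×11.2))
= 30.5 × (1 − 0.02510) = 30.5 × 0.9749 = 29.73 mg/L.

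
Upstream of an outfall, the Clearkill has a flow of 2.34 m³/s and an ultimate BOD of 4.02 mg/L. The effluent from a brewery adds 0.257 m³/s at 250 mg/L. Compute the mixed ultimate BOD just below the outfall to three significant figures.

Flow-weighted mixing: C = (Q_r C_r + Q_w C_w)/(Q_r + Q_w)
= (2.34×4.02 + 0.257×250)/(2.34 + 0.257) = 73.66/2.597 = 28.36 mg/L.

28.4 mg/L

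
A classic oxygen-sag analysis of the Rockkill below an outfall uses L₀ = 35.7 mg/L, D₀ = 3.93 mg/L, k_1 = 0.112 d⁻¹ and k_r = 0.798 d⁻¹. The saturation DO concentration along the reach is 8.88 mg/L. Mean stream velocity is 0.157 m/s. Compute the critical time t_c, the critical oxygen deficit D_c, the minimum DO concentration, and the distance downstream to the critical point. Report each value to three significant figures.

t_c = [1/(k_r−k_1)] ln[(k_r/k_1)(1 − D₀(k_r−k_1)/(k_1 L₀))]
= [1/(0.798−0.112)] ln[(0.798/0.112)(1 − 3.93×0.6860/(0.112×35.7))]
= (1/0.6860) ln[7.125 × 0.3257] = 1.458 × ln(2.321) = 1.458 × 0.8419 = 1.227 d.
L(t_c) = L₀ e^(−k_1 t_c) = 35.7 × 0.8716 = 31.12 mg/L, and at the critical point k_r D_c = k_1 L, so D_c = (0.112/0.798) × 31.12 = 4.367 mg/L.
Minimum DO = C_s − D_c = 8.88 − 4.367 = 4.513 mg/L.
x_c = v t_c = 0.157 m/s × 1.227 d × 86400 s/d = 16650 m ≈ 16.6 km.

t_c ≈ 1.23 d; D_c ≈ 4.37 mg/L; min DO ≈ 4.51 mg/L; x_c ≈ 16.6 km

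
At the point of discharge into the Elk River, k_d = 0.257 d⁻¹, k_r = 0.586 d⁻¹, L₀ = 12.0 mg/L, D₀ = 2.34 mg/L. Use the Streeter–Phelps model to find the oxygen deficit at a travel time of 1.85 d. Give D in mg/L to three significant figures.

k_d L₀/(k_r−k_d) = 0.257×12.0/(0.586−0.257) = 3.084/0.3290 = 9.374 mg/L.
e^(−k_d t) = e^(−0.257×1.850) = 0.6216; e^(−k_r t) = e^(−0.586×1.850) = 0.3382.
D = 9.374 × (0.6216 − 0.3382) + 2.34 × 0.3382 = 2.657 + 0.7914 = 3.448 mg/L.

D ≈ 3.45 mg/L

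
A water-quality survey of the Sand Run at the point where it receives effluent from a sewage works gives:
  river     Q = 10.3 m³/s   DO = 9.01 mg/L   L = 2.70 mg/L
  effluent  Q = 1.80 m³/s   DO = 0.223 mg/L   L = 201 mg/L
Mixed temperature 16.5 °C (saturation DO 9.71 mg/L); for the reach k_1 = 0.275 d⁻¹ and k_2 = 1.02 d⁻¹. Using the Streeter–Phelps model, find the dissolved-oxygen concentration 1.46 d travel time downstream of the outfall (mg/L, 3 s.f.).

Mixed DO = (10.3×9.01 + 1.80×0.223)/(10.3+1.80) = 93.20/12.10 = 7.703 mg/L.
Mixed L₀ = (10.3×2.70 + 1.80×201)/(12.10) = 389.6/12.10 = 32.20 mg/L.
Initial deficit D₀ = C_s − DO₀ = 9.71 − 7.703 = 2.007 mg/L.
D(1.46) = [0.275×32.20/(1.02−0.275)](e^(−0.275×1.46) − e^(−1.02×1.46)) + 2.007 e^(−1.02×1.46)
= 11.89 × (0.6693 − 0.2256) + 2.007 × 0.2256 = 5.727 mg/L.
DO = 9.71 − 5.727 = 3.983 mg/L.

DO ≈ 3.98 mg/L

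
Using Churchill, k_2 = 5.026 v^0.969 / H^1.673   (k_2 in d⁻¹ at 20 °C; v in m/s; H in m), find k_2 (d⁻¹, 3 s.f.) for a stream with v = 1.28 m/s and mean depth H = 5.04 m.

k_2 ≈ 0.427 d⁻¹

k_2 = 5.026 × 1.28^0.969 / 5.04^1.673 = 5.026 × 1.270 / 14.97 = 0.4265 d⁻¹.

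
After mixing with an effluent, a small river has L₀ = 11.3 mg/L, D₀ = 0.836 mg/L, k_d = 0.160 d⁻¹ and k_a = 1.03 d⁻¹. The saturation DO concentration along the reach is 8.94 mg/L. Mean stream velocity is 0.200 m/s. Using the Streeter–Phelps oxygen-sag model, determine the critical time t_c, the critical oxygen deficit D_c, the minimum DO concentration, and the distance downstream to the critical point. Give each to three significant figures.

t_c ≈ 1.55 d; D_c ≈ 1.37 mg/L; min DO ≈ 7.57 mg/L; x_c ≈ 26.8 km

t_c = [1/(k_a−k_d)] ln[(k_a/k_d)(1 − D₀(k_a−k_d)/(k_d L₀))]
= [1/(1.03−0.160)] ln[(1.03/0.160)(1 − 0.836×0.8700/(0.160×11.3))]
= (1/0.8700) ln[6.438 × 0.5977] = 1.149 × ln(3.848) = 1.149 × 1.348 = 1.549 d.
L(t_c) = L₀ e^(−k_d t_c) = 11.3 × 0.7805 = 8.820 mg/L, and at the critical point k_a D_c = k_d L, so D_c = (0.160/1.03) × 8.820 = 1.370 mg/L.
Minimum DO = C_s − D_c = 8.94 − 1.370 = 7.570 mg/L.
x_c = v t_c = 0.200 m/s × 1.549 d × 86400 s/d = 26760 m ≈ 26.8 km.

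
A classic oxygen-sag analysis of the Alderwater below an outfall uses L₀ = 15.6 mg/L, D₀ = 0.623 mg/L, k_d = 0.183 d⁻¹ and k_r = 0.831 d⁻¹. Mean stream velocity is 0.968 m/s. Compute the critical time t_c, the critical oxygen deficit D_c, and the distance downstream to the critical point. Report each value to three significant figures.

t_c = [1/(k_r−k_d)] ln[(k_r/k_d)(1 − D₀(k_r−k_d)/(k_d L₀))]
= [1/(0.831−0.183)] ln[(0.831/0.183)(1 − 0.623×0.6480/(0.183×15.6))]
= (1/0.6480) ln[4.541 × 0.8586] = 1.543 × ln(3.899) = 1.543 × 1.361 = 2.100 d.
L(t_c) = L₀ e^(−k_d t_c) = 15.6 × 0.6810 = 10.62 mg/L, and at the critical point k_r D_c = k_d L, so D_c = (0.183/0.831) × 10.62 = 2.339 mg/L.
x_c = v t_c = 0.968 m/s × 2.100 d × 86400 s/d = 175600 m ≈ 176 km.

t_c ≈ 2.10 d; D_c ≈ 2.34 mg/L; x_c ≈ 176 km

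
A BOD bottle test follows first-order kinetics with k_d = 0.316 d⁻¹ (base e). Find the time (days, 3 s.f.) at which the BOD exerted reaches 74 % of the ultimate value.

y/L₀ = 1 − e^(−k_d t) = 0.74 ⇒ e^(−k_d t) = 0.260
t = −ln(0.260) / 0.316 = 1.347 / 0.316 = 4.263 d.

t ≈ 4.26 d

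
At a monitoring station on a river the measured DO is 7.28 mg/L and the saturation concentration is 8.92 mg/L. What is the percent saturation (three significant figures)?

% saturation = C/C_s × 100 = 7.28/8.92 × 100 = 81.6 %.

81.6 % saturation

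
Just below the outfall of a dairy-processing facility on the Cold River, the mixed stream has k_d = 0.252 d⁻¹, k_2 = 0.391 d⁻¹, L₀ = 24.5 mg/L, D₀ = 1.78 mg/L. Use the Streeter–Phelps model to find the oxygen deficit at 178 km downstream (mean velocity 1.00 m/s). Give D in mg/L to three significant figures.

Travel time t = x/v = 178 km / (1.00 m/s) = 178000 m / 1.00 m/s = 178000 s = 2.060 d.
k_d L₀/(k_2−k_d) = 0.252×24.5/(0.391−0.252) = 6.174/0.1390 = 44.42 mg/L.
e^(−k_d t) = e^(−0.252×2.060) = 0.5950; e^(−k_2 t) = e^(−0.391×2.060) = 0.4468.
D = 44.42 × (0.5950 − 0.4468) + 1.78 × 0.4468 = 6.581 + 0.7954 = 7.377 mg/L.

D ≈ 7.38 mg/L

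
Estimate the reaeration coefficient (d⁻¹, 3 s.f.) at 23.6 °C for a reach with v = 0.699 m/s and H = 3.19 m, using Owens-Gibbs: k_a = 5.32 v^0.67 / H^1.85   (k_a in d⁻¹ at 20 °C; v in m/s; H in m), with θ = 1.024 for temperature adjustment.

k_a(20) = 5.32 × 0.699^0.67 / 3.19^1.85 = 5.32 × 0.7867 / 8.551 = 0.4894 d⁻¹.
k_a(23.6) = 0.4894 × 1.024^(23.6−20) = 0.4894 × 1.089 = 0.5331 d⁻¹.

k_a ≈ 0.533 d⁻¹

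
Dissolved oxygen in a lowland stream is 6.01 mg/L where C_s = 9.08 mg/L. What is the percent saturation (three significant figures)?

66.2 % saturation

% saturation = C/C_s × 100 = 6.01/9.08 × 100 = 66.2 %.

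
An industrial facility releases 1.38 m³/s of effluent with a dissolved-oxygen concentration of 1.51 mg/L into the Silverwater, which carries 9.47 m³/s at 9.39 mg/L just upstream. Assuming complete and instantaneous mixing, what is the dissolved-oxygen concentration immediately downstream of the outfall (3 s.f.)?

8.39 mg/L

Flow-weighted mixing: C = (Q_r C_r + Q_w C_w)/(Q_r + Q_w)
= (9.47×9.39 + 1.38×1.51)/(9.47 + 1.38) = 91.01/10.85 = 8.388 mg/L.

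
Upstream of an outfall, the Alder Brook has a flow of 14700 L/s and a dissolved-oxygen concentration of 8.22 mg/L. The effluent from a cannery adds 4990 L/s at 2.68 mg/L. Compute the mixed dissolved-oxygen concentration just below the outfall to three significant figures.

6.82 mg/L

Flow-weighted mixing: C = (Q_r C_r + Q_w C_w)/(Q_r + Q_w)
= (14700×8.22 + 4990×2.68)/(14700 + 4990) = 134200/19690 = 6.816 mg/L.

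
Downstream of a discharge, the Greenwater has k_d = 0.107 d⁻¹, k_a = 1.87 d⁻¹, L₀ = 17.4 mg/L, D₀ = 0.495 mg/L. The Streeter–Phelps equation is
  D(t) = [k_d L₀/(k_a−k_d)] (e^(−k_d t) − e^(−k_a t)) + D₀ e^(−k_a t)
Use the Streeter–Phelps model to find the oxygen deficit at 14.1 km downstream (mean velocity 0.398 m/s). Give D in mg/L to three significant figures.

D ≈ 0.750 mg/L

Travel time t = x/v = 14.1 km / (0.398 m/s) = 14100 m / 0.398 m/s = 35430 s = 0.4100 d.
k_d L₀/(k_a−k_d) = 0.107×17.4/(1.87−0.107) = 1.862/1.763 = 1.056 mg/L.
e^(−k_d t) = e^(−0.107×0.4100) = 0.9571; e^(−k_a t) = e^(−1.87×0.4100) = 0.4645.
D = 1.056 × (0.9571 − 0.4645) + 0.495 × 0.4645 = 0.5202 + 0.2299 = 0.7501 mg/L.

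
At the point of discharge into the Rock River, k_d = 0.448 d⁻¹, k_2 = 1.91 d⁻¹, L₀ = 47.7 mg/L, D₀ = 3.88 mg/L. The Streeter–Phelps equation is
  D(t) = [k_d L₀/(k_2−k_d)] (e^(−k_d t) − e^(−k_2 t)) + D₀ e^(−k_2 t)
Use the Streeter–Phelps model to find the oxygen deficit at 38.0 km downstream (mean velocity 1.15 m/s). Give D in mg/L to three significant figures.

D ≈ 7.14 mg/L

Travel time t = x/v = 38.0 km / (1.15 m/s) = 38000 m / 1.15 m/s = 33040 s = 0.3824 d.
k_d L₀/(k_2−k_d) = 0.448×47.7/(1.91−0.448) = 21.37/1.462 = 14.62 mg/L.
e^(−k_d t) = e^(−0.448×0.3824) = 0.8425; e^(−k_2 t) = e^(−1.91×0.3824) = 0.4817.
D = 14.62 × (0.8425 − 0.4817) + 3.88 × 0.4817 = 5.275 + 1.869 = 7.143 mg/L.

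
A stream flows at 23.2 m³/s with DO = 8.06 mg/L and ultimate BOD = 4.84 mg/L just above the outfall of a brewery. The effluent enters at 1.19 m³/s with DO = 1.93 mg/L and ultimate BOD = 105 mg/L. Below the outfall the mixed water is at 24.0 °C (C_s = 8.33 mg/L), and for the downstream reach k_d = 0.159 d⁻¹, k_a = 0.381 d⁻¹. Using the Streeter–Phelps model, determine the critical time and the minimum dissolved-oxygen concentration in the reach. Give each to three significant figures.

Mixed DO = (23.2×8.06 + 1.19×1.93)/(23.2+1.19) = 189.3/24.39 = 7.761 mg/L.
Mixed L₀ = (23.2×4.84 + 1.19×105)/(24.39) = 237.2/24.39 = 9.727 mg/L.
Initial deficit D₀ = C_s − DO₀ = 8.33 − 7.761 = 0.5691 mg/L.
t_c = (1/0.2220) ln[(0.381/0.159)(1 − 0.5691×0.2220/(0.159×9.727))] = 4.505 × ln(2.200) = 3.553 d.
D_c = (0.159/0.381) × 9.727 × e^(−0.159×3.553) = 0.4173 × 9.727 × 0.5684 = 2.307 mg/L.
Minimum DO = 8.33 − 2.307 = 6.023 mg/L.

t_c ≈ 3.55 d; minimum DO ≈ 6.02 mg/L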